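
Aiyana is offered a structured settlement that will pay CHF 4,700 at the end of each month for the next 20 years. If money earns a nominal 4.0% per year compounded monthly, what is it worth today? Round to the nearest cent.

CHF 775,602.73

i = 0.04/12 = 0.00333333 per month; n = 20·12 = 240.
PV = PMT · [1 − (1+i)^(−n)] / i = 4700 · 165.021858 = 775,602.7337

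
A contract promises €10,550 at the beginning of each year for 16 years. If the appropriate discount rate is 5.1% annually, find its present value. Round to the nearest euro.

Annuity factor a(16|0.051) × (1+i) = 11.309853; PV = 10550 × 11.309853 = 119,318.9486
(annuity-due: payments at period start, so ×(1+i).)

€119,319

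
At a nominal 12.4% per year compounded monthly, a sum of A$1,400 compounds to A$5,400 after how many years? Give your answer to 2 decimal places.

Periodic rate i = 0.124/12 = 0.0103333.
(1+i)^n = 5400/1400 = 3.85714, so n = ln 3.85714 / ln 1.01033 = 131.3119 months
= 131.3119/12 years

10.94 years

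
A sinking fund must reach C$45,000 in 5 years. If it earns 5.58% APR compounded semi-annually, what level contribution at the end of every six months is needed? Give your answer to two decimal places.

Periodic rate i = 0.0558/2 = 0.0279; n = 5 × 2 = 10 periods.
PMT = 45000 / ( [(1+0.0279)^10 − 1] / 0.0279 ) = 45000 / 11.353626 = 3,963.4914

C$3,963.49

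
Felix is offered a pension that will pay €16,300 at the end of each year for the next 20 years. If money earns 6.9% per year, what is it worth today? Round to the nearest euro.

€174,033

PV = 16300 × [1 − (1+0.069)^(−20)] / 0.069 = 16300 × 10.676855 = 174,032.7398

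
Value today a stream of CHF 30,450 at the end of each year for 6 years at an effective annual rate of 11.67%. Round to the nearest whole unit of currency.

PV = PMT · [1 − (1+i)^(−n)] / i = 30450 · 4.150122 = 126,371.2233

CHF 126,371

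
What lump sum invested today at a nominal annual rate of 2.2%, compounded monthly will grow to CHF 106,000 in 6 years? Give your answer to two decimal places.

i = 0.022/12 = 0.00183333 per month; n = 6·12 = 72.
PV = 106,000 / (1 + 0.00183333)^72 = 106,000 / 1.140970 = 92,903.3724

CHF 92,903.37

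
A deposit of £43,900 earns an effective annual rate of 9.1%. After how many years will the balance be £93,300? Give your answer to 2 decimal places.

8.66 years

(1+i)^n = 93300/43900 = 2.12528, so n = ln 2.12528 / ln 1.091 = 8.6562 years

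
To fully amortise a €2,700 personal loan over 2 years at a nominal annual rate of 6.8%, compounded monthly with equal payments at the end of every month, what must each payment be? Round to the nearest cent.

€120.64

i = 0.068/12 = 0.00566667 per month; n = 2·12 = 24.
PMT = 2700 / ( [1 − (1+0.00566667)^(−24)] / 0.00566667 ) = 2700 / 22.380394 = 120.6413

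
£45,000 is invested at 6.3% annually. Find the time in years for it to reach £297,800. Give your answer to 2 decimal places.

n = ln(297800/45000) / ln(1+0.063) = ln(6.61778) / 0.061095 = 30.9314 years

30.93 years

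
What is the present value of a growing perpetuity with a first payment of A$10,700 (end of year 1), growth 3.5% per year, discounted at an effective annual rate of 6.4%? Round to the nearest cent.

PV = PMT / (i − g) = 10700 / (0.064 − 0.035) = 10700 / 0.029000 = 368,965.5172

A$368,965.52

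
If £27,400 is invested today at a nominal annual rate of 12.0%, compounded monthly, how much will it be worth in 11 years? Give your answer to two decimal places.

£101,899.46

With 12 periods per year: i = 0.01, n = 132.
FV = PV·(1+i)^n = 27,400 × 3.718959 = 101,899.4646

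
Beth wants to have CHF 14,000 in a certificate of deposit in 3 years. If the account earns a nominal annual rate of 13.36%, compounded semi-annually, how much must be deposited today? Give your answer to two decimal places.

Periodic rate i = 0.1336/2 = 0.0668; n = 3 × 2 = 6 periods.
Discount factor = (1+0.0668)^(−6) = 0.678425; PV = 14,000 × 0.678425 = 9,497.9525

CHF 9,497.95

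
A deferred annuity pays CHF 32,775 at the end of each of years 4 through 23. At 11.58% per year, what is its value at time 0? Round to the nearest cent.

CHF 180,970.21

PV at t=3 (ordinary 20-year annuity): 32775 × a(20|0.1158) = 32775 × 7.670496 = 251,400.5194
PV₀ = 251,400.5194 / (1+0.1158)^3 = 251,400.5194 / 1.389182 = 180,970.2138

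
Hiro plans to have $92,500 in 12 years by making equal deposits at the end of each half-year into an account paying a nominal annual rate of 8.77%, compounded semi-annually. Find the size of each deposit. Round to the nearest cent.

$2,252.14

Periodic rate i = 0.0877/2 = 0.04385; n = 12 × 2 = 24 periods.
PMT = 92500 / ( [(1+0.04385)^24 − 1] / 0.04385 ) = 92500 / 41.072010 = 2,252.1420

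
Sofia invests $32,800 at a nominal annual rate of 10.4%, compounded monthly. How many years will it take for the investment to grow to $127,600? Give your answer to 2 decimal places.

13.12 years

Periodic rate i = 0.104/12 = 0.00866667.
n = ln(127600/32800) / ln(1+0.00866667) = ln(3.89024) / 0.008629 = 157.4250 months
= 157.4250/12 years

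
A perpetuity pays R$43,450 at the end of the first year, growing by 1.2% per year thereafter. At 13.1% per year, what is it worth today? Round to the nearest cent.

R$365,126.05

PV = PMT / (i − g) = 43450 / (0.131 − 0.012) = 43450 / 0.119000 = 365,126.0504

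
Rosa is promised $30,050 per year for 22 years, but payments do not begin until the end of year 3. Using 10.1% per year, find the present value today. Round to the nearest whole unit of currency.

PV at t=2 (ordinary 22-year annuity): 30050 × a(22|0.101) = 30050 × 8.708767 = 261,698.4420
PV₀ = 261,698.4420 / (1+0.101)^2 = 261,698.4420 / 1.212201 = 215,887.0039

$215,887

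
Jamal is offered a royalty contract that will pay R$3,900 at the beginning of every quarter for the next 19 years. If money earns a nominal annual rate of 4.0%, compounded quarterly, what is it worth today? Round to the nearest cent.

i = 0.04/4 = 0.01 per quarter; n = 19·4 = 76.
Annuity factor a(76|0.01) × (1+i) = 53.587051; PV = 3900 × 53.587051 = 208,989.4998
Payments are at the start of each period, so multiply by (1+i).

R$208,989.50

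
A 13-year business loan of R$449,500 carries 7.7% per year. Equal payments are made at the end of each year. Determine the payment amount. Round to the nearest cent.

Annuity-PV factor = 8.035874; PMT = 449500 / 8.035874 = 55,936.6671

R$55,936.67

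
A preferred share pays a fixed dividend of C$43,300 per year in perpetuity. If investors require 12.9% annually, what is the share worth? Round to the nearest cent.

C$335,658.91

PV = C/r = 43300/0.129 = 335,658.9147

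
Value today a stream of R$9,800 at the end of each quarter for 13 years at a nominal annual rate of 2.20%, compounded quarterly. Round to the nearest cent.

R$442,155.41

With 4 periods per year: i = 0.0055, n = 52.
PV = 9800 × [1 − (1+0.0055)^(−52)] / 0.0055 = 9800 × 45.117899 = 442,155.4073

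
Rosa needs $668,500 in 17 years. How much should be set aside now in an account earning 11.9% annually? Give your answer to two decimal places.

PV = 668,500 / (1 + 0.119)^17 = 668,500 / 6.762565 = 98,853.0197

$98,853.02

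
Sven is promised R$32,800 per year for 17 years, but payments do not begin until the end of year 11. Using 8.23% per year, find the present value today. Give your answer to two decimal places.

Value one period before first payment (t=10): 32800 × [1 − (1+0.0823)^(−17)] / 0.0823 = 32800 × 8.983363 = 294,654.2955
Discount back 10 years: 294,654.2955 × (1+0.0823)^(−10) = 294,654.2955 × 0.453444 = 133,609.1473

R$133,609.15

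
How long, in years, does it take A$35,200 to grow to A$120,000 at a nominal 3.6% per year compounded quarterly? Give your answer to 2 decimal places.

34.22 years

Periodic rate i = 0.036/4 = 0.009.
(1+i)^n = 120000/35200 = 3.40909, so n = ln 3.40909 / ln 1.009 = 136.8840 quarters
= 136.8840/4 years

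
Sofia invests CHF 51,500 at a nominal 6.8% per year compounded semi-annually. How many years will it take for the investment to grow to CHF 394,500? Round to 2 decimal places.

30.45 years

Periodic rate i = 0.068/2 = 0.034.
n = ln(394500/51500) / ln(1+0.034) = ln(7.66019) / 0.033435 = 60.8958 half-years
= 60.8958/2 years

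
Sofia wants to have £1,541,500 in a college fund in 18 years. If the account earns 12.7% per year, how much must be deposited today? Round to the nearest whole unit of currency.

PV = FV·(1+i)^(−n) = 1,541,500 × 0.116244 = 179,189.6991

£179,190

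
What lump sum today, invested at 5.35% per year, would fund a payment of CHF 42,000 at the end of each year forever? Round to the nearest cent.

PV = C/r = 42000/0.0535 = 785,046.7290

CHF 785,046.73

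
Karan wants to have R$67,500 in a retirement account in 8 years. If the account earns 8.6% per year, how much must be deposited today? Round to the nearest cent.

R$34,887.12

PV = FV·(1+i)^(−n) = 67,500 × 0.516846 = 34,887.1242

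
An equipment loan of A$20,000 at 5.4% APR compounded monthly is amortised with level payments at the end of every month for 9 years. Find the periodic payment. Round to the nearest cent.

A$234.22

i = 0.054/12 = 0.0045 per month; n = 9·12 = 108.
PMT = 20000 / ( [1 − (1+0.0045)^(−108)] / 0.0045 ) = 20000 / 85.388277 = 234.2242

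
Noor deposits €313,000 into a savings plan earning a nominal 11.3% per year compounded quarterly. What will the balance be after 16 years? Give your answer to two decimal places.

i = 0.113/4 = 0.02825 per quarter; n = 16·4 = 64.
313,000 × (1+0.02825)^64 = 313,000 × 5.947274 = 1,861,496.8307

€1,861,496.83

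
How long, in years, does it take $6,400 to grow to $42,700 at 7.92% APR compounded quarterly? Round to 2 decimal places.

24.20 years

Periodic rate i = 0.0792/4 = 0.0198.
(1+i)^n = 42700/6400 = 6.67188, so n = ln 6.67188 / ln 1.0198 = 96.7994 quarters
= 96.7994/4 years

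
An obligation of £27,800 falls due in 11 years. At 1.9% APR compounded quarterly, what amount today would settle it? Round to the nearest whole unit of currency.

Periodic rate i = 0.019/4 = 0.00475; n = 11 × 4 = 44 periods.
Discount factor = (1+0.00475)^(−44) = 0.811797; PV = 27,800 × 0.811797 = 22,567.9516

£22,568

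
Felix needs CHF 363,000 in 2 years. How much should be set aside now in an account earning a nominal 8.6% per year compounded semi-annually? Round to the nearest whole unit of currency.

i = 0.086/2 = 0.043 per half-year; n = 2·2 = 4.
Discount factor = (1+0.043)^(−4) = 0.845012; PV = 363,000 × 0.845012 = 306,739.2782

CHF 306,739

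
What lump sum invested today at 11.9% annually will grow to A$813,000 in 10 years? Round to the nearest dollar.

A$264,113

PV = 813,000 / (1 + 0.119)^10 = 813,000 / 3.078229 = 264,112.9404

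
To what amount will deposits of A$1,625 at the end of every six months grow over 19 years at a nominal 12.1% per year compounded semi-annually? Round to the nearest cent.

A$223,465.11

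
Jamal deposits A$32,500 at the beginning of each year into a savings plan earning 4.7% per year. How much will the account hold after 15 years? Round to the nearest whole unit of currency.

A$717,902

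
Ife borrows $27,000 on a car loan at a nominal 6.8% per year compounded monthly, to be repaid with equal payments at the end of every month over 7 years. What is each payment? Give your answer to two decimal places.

$404.87

With 12 periods per year: i = 0.00566667, n = 84.
Annuity-PV factor = 66.688453; PMT = 27000 / 66.688453 = 404.8677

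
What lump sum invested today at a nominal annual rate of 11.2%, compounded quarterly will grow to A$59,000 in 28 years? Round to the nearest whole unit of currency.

A$2,677

i = 0.112/4 = 0.028 per quarter; n = 28·4 = 112.
Discount factor = (1+0.028)^(−112) = 0.045370; PV = 59,000 × 0.045370 = 2,676.8447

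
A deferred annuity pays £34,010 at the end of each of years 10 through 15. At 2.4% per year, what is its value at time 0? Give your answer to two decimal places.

Value one period before first payment (t=9): 34010 × [1 − (1+0.024)^(−6)] / 0.024 = 34010 × 5.526594 = 187,959.4705
PV₀ = 187,959.4705 / (1+0.024)^9 = 187,959.4705 / 1.237940 = 151,832.4511

£151,832.45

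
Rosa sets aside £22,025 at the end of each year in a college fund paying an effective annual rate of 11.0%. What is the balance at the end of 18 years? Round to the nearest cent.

Accumulation factor s(18|0.11) = 50.395936; FV = 22025 × 50.395936 = 1,109,970.4797

£1,109,970.48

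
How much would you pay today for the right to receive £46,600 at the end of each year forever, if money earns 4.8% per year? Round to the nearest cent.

£970,833.33

PV = PMT / i = 46600 / 0.048 = 970,833.3333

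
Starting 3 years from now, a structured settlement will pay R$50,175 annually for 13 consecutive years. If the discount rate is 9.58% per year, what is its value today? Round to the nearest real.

PV at t=2 (ordinary 13-year annuity): 50175 × a(13|0.0958) = 50175 × 7.260605 = 364,300.8785
Discount back 2 years: 364,300.8785 × (1+0.0958)^(−2) = 364,300.8785 × 0.832794 = 303,387.4603

R$303,387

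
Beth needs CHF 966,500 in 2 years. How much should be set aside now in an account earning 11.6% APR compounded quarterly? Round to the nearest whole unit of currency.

CHF 768,916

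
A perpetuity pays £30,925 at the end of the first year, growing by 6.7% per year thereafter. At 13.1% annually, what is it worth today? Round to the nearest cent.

PV = D₁/(r − g) = 30925/(0.131 − 0.067) = 483,203.1250

£483,203.12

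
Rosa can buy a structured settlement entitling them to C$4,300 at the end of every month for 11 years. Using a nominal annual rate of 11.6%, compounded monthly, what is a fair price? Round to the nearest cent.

C$319,889.96

i = 0.116/12 = 0.00966667 per month; n = 11·12 = 132.
Annuity factor a(132|0.00966667) = 74.393014; PV = 4300 × 74.393014 = 319,889.9585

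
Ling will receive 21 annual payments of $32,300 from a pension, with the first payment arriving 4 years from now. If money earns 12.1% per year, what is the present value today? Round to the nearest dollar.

$172,282

PV at t=3 (ordinary 21-year annuity): 32300 × a(21|0.121) = 32300 × 7.513710 = 242,692.8442
Discount back 3 years: 242,692.8442 × (1+0.121)^(−3) = 242,692.8442 × 0.709877 = 172,282.0908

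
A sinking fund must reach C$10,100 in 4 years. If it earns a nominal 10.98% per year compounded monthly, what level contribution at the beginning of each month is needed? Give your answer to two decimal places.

i = 0.1098/12 = 0.00915 per month; n = 4·12 = 48.
FV-annuity factor × (1+i) = 60.479529; PMT = 10100 / 60.479529 = 166.9987

C$167.00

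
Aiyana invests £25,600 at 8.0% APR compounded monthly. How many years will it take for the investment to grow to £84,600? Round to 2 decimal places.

Periodic rate i = 0.08/12 = 0.00666667.
(1+i)^n = 84600/25600 = 3.30469, so n = ln 3.30469 / ln 1.00667 = 179.8983 months
= 179.8983/12 years

14.99 years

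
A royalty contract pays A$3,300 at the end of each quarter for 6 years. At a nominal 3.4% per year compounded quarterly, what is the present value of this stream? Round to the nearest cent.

A$71,370.96

i = 0.034/4 = 0.0085 per quarter; n = 6·4 = 24.
PV = 3300 × [1 − (1+0.0085)^(−24)] / 0.0085 = 3300 × 21.627565 = 71,370.9638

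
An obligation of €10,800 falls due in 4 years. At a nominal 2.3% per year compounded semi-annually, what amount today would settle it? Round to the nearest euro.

Periodic rate i = 0.023/2 = 0.0115; n = 4 × 2 = 8 periods.
Discount factor = (1+0.0115)^(−8) = 0.912584; PV = 10,800 × 0.912584 = 9,855.9084

€9,856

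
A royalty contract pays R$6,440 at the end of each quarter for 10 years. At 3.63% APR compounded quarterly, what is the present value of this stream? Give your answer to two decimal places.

i = 0.0363/4 = 0.009075 per quarter; n = 10·4 = 40.
PV = PMT · [1 − (1+i)^(−n)] / i = 6440 · 33.418602 = 215,215.7942

R$215,215.79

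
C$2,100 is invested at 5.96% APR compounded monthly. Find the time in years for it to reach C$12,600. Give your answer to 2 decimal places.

Periodic rate i = 0.0596/12 = 0.00496667.
(1+i)^n = 12600/2100 = 6.00000, so n = ln 6.00000 / ln 1.00497 = 361.6521 months
= 361.6521/12 years

30.14 years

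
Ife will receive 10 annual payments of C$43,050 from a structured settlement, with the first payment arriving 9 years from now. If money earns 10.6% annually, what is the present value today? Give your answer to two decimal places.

C$115,162.31

PV at t=8 (ordinary 10-year annuity): 43050 × a(10|0.106) = 43050 × 5.989330 = 257,840.6565
PV₀ = 257,840.6565 / (1+0.106)^8 = 257,840.6565 / 2.238933 = 115,162.3140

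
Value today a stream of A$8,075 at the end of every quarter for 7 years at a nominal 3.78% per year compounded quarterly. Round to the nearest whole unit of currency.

A$197,844

With 4 periods per year: i = 0.00945, n = 28.
PV = PMT · [1 − (1+i)^(−n)] / i = 8075 · 24.500841 = 197,844.2889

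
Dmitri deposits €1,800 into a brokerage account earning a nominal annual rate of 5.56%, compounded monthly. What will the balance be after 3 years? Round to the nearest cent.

With 12 periods per year: i = 0.00463333, n = 36.
1,800 × (1+0.00463333)^36 = 1,800 × 1.181063 = 2,125.9132

€2,125.91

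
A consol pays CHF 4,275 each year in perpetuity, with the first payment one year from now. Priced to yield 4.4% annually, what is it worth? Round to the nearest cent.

CHF 97,159.09

PV = C/r = 4275/0.044 = 97,159.0909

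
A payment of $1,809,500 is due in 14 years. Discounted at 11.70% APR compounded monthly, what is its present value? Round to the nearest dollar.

$354,511

Periodic rate i = 0.117/12 = 0.00975; n = 14 × 12 = 168 periods.
PV = 1,809,500 / (1 + 0.00975)^168 = 1,809,500 / 5.104213 = 354,511.0675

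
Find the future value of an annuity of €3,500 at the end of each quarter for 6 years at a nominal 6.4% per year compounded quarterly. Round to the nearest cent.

€101,432.10

i = 0.064/4 = 0.016 per quarter; n = 6·4 = 24.
Accumulation factor s(24|0.016) = 28.980601; FV = 3500 × 28.980601 = 101,432.1027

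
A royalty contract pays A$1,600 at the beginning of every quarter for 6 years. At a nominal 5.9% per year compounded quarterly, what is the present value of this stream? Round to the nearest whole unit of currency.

A$32,616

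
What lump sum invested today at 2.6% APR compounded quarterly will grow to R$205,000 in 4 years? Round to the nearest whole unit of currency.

R$184,813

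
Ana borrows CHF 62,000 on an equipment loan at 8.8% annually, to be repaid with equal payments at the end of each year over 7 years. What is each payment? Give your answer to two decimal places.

CHF 12,236.26

Annuity-PV factor = 5.066907; PMT = 62000 / 5.066907 = 12,236.2628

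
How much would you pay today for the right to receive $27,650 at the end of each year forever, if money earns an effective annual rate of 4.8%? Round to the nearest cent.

$576,041.67

PV = C/r = 27650/0.048 = 576,041.6667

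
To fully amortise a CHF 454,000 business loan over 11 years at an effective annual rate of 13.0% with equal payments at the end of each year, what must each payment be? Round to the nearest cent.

Annuity-PV factor = 5.686941; PMT = 454000 / 5.686941 = 79,832.0204

CHF 79,832.02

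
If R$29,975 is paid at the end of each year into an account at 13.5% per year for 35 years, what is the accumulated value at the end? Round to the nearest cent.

FV = 29975 × [(1+0.135)^35 − 1] / 0.135 = 29975 × 615.640419 = 18,453,821.5495

R$18,453,821.55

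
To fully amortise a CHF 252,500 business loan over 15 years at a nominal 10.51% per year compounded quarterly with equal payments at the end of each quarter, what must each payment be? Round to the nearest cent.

Periodic rate i = 0.1051/4 = 0.026275; n = 15 × 4 = 60 periods.
Annuity-PV factor = 30.030531; PMT = 252500 / 30.030531 = 8,408.1099

CHF 8,408.11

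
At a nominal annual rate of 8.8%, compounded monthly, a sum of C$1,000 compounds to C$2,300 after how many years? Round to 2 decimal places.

9.50 years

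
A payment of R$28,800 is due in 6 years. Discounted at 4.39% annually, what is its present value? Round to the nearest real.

Discount factor = (1+0.0439)^(−6) = 0.772764; PV = 28,800 × 0.772764 = 22,255.5895

R$22,256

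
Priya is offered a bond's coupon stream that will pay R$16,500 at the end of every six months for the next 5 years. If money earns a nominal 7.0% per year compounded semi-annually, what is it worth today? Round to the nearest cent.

Periodic rate i = 0.07/2 = 0.035; n = 5 × 2 = 10 periods.
Annuity factor a(10|0.035) = 8.316605; PV = 16500 × 8.316605 = 137,223.9878

R$137,223.99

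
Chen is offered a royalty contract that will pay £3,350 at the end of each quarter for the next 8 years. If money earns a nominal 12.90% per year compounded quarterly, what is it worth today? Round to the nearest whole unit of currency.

£66,258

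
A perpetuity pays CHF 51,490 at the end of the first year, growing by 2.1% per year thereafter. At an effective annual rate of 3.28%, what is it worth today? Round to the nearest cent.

CHF 4,363,559.32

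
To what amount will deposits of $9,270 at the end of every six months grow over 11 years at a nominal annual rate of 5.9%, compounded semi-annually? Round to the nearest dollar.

$281,476

Periodic rate i = 0.059/2 = 0.0295; n = 11 × 2 = 22 periods.
FV = 9270 × [(1+0.0295)^22 − 1] / 0.0295 = 9270 × 30.364208 = 281,476.2078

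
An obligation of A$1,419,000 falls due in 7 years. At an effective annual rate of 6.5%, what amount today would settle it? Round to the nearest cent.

PV = FV·(1+i)^(−n) = 1,419,000 × 0.643506 = 913,135.3189

A$913,135.32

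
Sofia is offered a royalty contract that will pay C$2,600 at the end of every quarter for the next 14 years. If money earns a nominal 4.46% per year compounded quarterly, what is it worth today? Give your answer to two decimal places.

Periodic rate i = 0.0446/4 = 0.01115; n = 14 × 4 = 56 periods.
Annuity factor a(56|0.01115) = 41.485514; PV = 2600 × 41.485514 = 107,862.3365

C$107,862.34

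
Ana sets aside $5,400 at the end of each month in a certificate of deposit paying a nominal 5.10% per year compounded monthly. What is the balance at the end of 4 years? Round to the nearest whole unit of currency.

$286,858

Periodic rate i = 0.051/12 = 0.00425; n = 4 × 12 = 48 periods.
Accumulation factor s(48|0.00425) = 53.121922; FV = 5400 × 53.121922 = 286,858.3797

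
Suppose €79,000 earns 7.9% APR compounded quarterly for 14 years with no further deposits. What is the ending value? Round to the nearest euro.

€236,197

With 4 periods per year: i = 0.01975, n = 56.
FV = 79,000 × (1 + 0.01975)^56 = 236,197.3793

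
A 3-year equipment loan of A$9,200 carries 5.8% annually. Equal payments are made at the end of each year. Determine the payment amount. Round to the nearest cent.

A$3,429.08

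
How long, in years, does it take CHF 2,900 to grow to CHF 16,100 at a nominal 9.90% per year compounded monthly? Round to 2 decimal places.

Periodic rate i = 0.099/12 = 0.00825.
n = ln(16100/2900) / ln(1+0.00825) = ln(5.55172) / 0.008216 = 208.6266 months
= 208.6266/12 years

17.39 years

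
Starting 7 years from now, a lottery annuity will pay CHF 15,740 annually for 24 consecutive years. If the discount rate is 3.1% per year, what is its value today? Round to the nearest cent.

PV at t=6 (ordinary 24-year annuity): 15740 × a(24|0.031) = 15740 × 16.754544 = 263,716.5163
Discount back 6 years: 263,716.5163 × (1+0.031)^(−6) = 263,716.5163 × 0.832622 = 219,576.2372

CHF 219,576.24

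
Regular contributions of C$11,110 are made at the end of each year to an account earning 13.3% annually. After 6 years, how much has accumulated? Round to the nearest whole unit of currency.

C$93,168

FV = 11110 × [(1+0.133)^6 − 1] / 0.133 = 11110 × 8.385989 = 93,168.3331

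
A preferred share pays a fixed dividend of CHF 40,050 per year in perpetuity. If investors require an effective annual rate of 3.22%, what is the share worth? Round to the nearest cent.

PV = C/r = 40050/0.0322 = 1,243,788.8199

CHF 1,243,788.82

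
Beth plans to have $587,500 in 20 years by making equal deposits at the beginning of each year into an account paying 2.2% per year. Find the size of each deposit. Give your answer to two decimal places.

$23,191.54

FV-annuity factor × (1+i) = 25.332509; PMT = 587500 / 25.332509 = 23,191.5446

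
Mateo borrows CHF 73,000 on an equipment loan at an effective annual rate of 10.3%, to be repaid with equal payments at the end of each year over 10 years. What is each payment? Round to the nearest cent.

CHF 12,033.95

Annuity-PV factor = 6.066170; PMT = 73000 / 6.066170 = 12,033.9522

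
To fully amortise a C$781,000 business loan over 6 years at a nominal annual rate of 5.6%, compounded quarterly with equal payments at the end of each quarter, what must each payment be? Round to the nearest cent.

C$38,539.40

With 4 periods per year: i = 0.014, n = 24.
PMT = 781000 / ( [1 − (1+0.014)^(−24)] / 0.014 ) = 781000 / 20.264977 = 38,539.3966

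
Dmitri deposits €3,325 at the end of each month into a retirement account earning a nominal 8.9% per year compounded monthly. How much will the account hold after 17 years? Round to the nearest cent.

€1,575,849.51

With 12 periods per year: i = 0.00741667, n = 204.
FV = 3325 × [(1+0.00741667)^204 − 1] / 0.00741667 = 3325 × 473.939703 = 1,575,849.5116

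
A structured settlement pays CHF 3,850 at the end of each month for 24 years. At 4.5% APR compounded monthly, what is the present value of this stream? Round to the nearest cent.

CHF 677,310.29

With 12 periods per year: i = 0.00375, n = 288.
Annuity factor a(288|0.00375) = 175.924751; PV = 3850 × 175.924751 = 677,310.2896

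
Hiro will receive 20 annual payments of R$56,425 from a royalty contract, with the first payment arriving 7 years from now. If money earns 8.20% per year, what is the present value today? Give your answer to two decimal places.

Value one period before first payment (t=6): 56425 × [1 − (1+0.082)^(−20)] / 0.082 = 56425 × 9.673727 = 545,840.0285
PV₀ = 545,840.0285 / (1+0.082)^6 = 545,840.0285 / 1.604588 = 340,174.5479

R$340,174.55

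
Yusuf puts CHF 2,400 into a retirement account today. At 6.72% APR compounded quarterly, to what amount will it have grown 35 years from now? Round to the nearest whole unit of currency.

CHF 24,728

i = 0.0672/4 = 0.0168 per quarter; n = 35·4 = 140.
FV = PV·(1+i)^n = 2,400 × 10.303274 = 24,727.8580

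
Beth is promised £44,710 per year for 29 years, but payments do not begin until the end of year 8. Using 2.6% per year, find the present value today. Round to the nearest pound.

£754,274

PV at t=7 (ordinary 29-year annuity): 44710 × a(29|0.026) = 44710 × 20.190922 = 902,736.1441
PV₀ = 902,736.1441 / (1+0.026)^7 = 902,736.1441 / 1.196827 = 754,274.2919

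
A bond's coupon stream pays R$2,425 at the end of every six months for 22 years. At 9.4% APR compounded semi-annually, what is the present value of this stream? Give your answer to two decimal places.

R$44,757.26

Periodic rate i = 0.094/2 = 0.047; n = 22 × 2 = 44 periods.
PV = 2425 × [1 − (1+0.047)^(−44)] / 0.047 = 2425 × 18.456602 = 44,757.2598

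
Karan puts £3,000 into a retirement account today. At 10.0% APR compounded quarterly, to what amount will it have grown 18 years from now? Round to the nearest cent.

£17,751.68

i = 0.1/4 = 0.025 per quarter; n = 18·4 = 72.
3,000 × (1+0.025)^72 = 3,000 × 5.917228 = 17,751.6842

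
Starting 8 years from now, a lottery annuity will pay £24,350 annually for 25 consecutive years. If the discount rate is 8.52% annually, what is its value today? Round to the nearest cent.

£140,365.96

PV at t=7 (ordinary 25-year annuity): 24350 × a(25|0.0852) = 24350 × 10.217187 = 248,788.4920
Discount back 7 years: 248,788.4920 × (1+0.0852)^(−7) = 248,788.4920 × 0.564198 = 140,365.9574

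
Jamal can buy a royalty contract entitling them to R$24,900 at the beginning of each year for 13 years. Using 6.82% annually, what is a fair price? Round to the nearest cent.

R$224,584.14

PV = 24900 × [1 − (1+0.0682)^(−13)] / 0.0682 × (1+i) = 24900 × 9.019443 = 224,584.1353
(Beginning-of-period payments → annuity-due factor ×(1+i).)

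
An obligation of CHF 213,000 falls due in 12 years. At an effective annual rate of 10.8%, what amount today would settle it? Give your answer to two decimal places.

CHF 62,216.06

PV = FV·(1+i)^(−n) = 213,000 × 0.292094 = 62,216.0563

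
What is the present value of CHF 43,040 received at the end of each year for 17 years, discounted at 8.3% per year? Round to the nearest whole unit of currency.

PV = PMT · [1 − (1+i)^(−n)] / i = 43040 · 8.941930 = 384,860.6816

CHF 384,861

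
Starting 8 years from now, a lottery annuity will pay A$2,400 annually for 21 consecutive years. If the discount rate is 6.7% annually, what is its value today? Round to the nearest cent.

PV at t=7 (ordinary 21-year annuity): 2400 × a(21|0.067) = 2400 × 11.101774 = 26,644.2569
PV₀ = 26,644.2569 / (1+0.067)^7 = 26,644.2569 / 1.574530 = 16,922.0384

A$16,922.04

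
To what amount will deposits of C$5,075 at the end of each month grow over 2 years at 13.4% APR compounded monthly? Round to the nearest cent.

Periodic rate i = 0.134/12 = 0.0111667; n = 2 × 12 = 24 periods.
FV = 5075 × [(1+0.0111667)^24 − 1] / 0.0111667 = 5075 × 27.349862 = 138,800.5515

C$138,800.55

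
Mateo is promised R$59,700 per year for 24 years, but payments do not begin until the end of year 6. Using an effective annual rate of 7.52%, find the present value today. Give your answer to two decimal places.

R$455,517.40

PV at t=5 (ordinary 24-year annuity): 59700 × a(24|0.0752) = 59700 × 10.964199 = 654,562.6939
PV₀ = 654,562.6939 / (1+0.0752)^5 = 654,562.6939 / 1.436965 = 455,517.4001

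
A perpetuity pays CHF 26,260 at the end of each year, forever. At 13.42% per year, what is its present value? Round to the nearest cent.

CHF 195,678.09

PV = C/r = 26260/0.1342 = 195,678.0924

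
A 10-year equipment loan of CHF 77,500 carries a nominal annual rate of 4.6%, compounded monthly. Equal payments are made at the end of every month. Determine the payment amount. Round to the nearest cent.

CHF 806.94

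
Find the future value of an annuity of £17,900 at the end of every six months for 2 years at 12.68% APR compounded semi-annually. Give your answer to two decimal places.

Periodic rate i = 0.1268/2 = 0.0634; n = 2 × 2 = 4 periods.
FV = 17900 × [(1+0.0634)^4 − 1] / 0.0634 = 17900 × 4.396733 = 78,701.5221

£78,701.52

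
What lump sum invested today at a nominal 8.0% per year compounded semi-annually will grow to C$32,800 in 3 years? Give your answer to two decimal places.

i = 0.08/2 = 0.04 per half-year; n = 3·2 = 6.
Discount factor = (1+0.04)^(−6) = 0.790315; PV = 32,800 × 0.790315 = 25,922.3164

C$25,922.32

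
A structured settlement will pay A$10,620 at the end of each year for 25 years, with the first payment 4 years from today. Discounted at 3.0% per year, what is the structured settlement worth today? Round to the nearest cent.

A$169,234.98

PV at t=3 (ordinary 25-year annuity): 10620 × a(25|0.03) = 10620 × 17.413148 = 184,927.6285
Discount back 3 years: 184,927.6285 × (1+0.03)^(−3) = 184,927.6285 × 0.915142 = 169,234.9768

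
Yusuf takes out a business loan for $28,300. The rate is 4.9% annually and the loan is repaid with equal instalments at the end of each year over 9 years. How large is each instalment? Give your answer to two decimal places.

$3,963.82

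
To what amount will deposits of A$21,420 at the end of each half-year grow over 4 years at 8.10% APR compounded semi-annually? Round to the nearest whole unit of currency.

With 2 periods per year: i = 0.0405, n = 8.
FV = PMT · [(1+i)^n − 1] / i = 21420 · 9.230658 = 197,720.6913

A$197,721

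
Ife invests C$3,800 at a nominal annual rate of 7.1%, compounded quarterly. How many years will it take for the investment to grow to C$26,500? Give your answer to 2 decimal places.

Periodic rate i = 0.071/4 = 0.01775.
(1+i)^n = 26500/3800 = 6.97368, so n = ln 6.97368 / ln 1.01775 = 110.3848 quarters
= 110.3848/4 years

27.60 years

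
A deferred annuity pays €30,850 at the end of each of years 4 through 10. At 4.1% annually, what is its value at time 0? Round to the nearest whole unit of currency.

€163,531

Value one period before first payment (t=3): 30850 × [1 − (1+0.041)^(−7)] / 0.041 = 30850 × 5.979937 = 184,481.0455
PV₀ = 184,481.0455 / (1+0.041)^3 = 184,481.0455 / 1.128112 = 163,530.8005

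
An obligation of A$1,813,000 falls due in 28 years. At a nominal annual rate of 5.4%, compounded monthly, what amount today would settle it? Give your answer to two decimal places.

With 12 periods per year: i = 0.0045, n = 336.
PV = FV·(1+i)^(−n) = 1,813,000 × 0.221218 = 401,067.6190

A$401,067.62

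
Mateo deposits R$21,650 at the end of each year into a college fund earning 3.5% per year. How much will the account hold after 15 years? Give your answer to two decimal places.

R$417,751.49

FV = PMT · [(1+i)^n − 1] / i = 21650 · 19.295681 = 417,751.4910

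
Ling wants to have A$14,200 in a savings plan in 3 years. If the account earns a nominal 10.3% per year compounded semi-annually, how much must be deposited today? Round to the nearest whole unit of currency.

A$10,506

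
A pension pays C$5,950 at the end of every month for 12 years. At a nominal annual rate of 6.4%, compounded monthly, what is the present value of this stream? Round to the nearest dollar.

i = 0.064/12 = 0.00533333 per month; n = 12·12 = 144.
PV = PMT · [1 − (1+i)^(−n)] / i = 5950 · 100.333543 = 596,984.5792

C$596,985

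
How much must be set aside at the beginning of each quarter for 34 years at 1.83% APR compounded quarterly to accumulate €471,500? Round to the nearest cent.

With 4 periods per year: i = 0.004575, n = 136.
PMT = 471500 / ( [(1+0.004575)^136 − 1] / 0.004575 × (1+i) ) = 471500 / 188.921695 = 2,495.7430

€2,495.74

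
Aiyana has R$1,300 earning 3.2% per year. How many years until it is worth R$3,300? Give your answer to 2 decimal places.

(1+i)^n = 3300/1300 = 2.53846, so n = ln 2.53846 / ln 1.032 = 29.5745 years

29.57 years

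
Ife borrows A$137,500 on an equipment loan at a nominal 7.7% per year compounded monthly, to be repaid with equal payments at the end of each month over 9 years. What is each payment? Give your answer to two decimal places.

A$1,768.76

i = 0.077/12 = 0.00641667 per month; n = 9·12 = 108.
PMT = 137500 / ( [1 − (1+0.00641667)^(−108)] / 0.00641667 ) = 137500 / 77.737880 = 1,768.7645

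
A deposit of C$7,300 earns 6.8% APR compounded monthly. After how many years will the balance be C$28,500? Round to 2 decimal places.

Periodic rate i = 0.068/12 = 0.00566667.
n = ln(28500/7300) / ln(1+0.00566667) = ln(3.90411) / 0.005651 = 241.0386 months
= 241.0386/12 years

20.09 years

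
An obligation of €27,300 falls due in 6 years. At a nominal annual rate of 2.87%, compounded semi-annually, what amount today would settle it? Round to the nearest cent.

€23,009.58

Periodic rate i = 0.0287/2 = 0.01435; n = 6 × 2 = 12 periods.
PV = 27,300 / (1 + 0.01435)^12 = 27,300 / 1.186462 = 23,009.5775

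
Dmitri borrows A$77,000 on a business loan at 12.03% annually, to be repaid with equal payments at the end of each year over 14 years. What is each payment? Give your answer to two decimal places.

A$11,634.93

PMT = 77000 / ( [1 − (1+0.1203)^(−14)] / 0.1203 ) = 77000 / 6.618005 = 11,634.9267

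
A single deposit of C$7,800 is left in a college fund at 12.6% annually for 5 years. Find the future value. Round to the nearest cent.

C$14,118.43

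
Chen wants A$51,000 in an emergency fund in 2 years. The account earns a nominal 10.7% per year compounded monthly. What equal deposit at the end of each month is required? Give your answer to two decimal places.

A$1,915.15

With 12 periods per year: i = 0.00891667, n = 24.
FV-annuity factor = 26.629732; PMT = 51000 / 26.629732 = 1,915.1526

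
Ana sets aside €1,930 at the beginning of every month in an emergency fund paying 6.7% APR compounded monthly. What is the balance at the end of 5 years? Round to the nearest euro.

Periodic rate i = 0.067/12 = 0.00558333; n = 5 × 12 = 60 periods.
FV = 1930 × [(1+0.00558333)^60 − 1] / 0.00558333 × (1+i) = 1930 × 71.436365 = 137,872.1842
Payments are at the start of each period, so multiply by (1+i).

€137,872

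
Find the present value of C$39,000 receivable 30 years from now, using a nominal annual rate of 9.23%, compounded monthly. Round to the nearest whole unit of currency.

Periodic rate i = 0.0923/12 = 0.00769167; n = 30 × 12 = 360 periods.
Discount factor = (1+0.00769167)^(−360) = 0.063393; PV = 39,000 × 0.063393 = 2,472.3187

C$2,472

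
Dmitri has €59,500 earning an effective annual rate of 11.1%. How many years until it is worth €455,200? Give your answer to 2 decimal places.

19.33 years

n = ln(455200/59500) / ln(1+0.111) = ln(7.65042) / 0.105261 = 19.3307 years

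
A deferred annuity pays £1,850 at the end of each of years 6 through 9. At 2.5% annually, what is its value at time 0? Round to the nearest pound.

Value one period before first payment (t=5): 1850 × [1 − (1+0.025)^(−4)] / 0.025 = 1850 × 3.761974 = 6,959.6523
PV₀ = 6,959.6523 / (1+0.025)^5 = 6,959.6523 / 1.131408 = 6,151.3185

£6,151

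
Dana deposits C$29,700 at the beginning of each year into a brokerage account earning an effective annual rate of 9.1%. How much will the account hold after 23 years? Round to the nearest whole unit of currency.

C$2,283,350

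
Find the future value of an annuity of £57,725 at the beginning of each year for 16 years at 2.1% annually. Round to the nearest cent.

FV = PMT · [(1+i)^n − 1] / i × (1+i) = 57725 · 19.179177 = 1,107,117.9857
Payments are at the start of each period, so multiply by (1+i).

£1,107,117.99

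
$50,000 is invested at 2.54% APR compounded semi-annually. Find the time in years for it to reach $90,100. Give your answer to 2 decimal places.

23.33 years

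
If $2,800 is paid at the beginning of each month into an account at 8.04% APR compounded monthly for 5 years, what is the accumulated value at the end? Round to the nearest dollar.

With 12 periods per year: i = 0.0067, n = 60.
FV = PMT · [(1+i)^n − 1] / i × (1+i) = 2800 · 74.046325 = 207,329.7099
(annuity-due: payments at period start, so ×(1+i).)

$207,330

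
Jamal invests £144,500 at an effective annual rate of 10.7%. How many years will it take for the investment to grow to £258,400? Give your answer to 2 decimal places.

5.72 years

n = ln(258400/144500) / ln(1+0.107) = ln(1.78824) / 0.101654 = 5.7177 years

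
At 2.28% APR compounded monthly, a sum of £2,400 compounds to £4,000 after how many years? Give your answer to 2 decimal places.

22.43 years

Periodic rate i = 0.0228/12 = 0.0019.
(1+i)^n = 4000/2400 = 1.66667, so n = ln 1.66667 / ln 1.0019 = 269.1109 months
= 269.1109/12 years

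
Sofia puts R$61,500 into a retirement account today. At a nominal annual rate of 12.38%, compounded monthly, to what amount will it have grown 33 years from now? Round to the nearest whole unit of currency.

i = 0.1238/12 = 0.0103167 per month; n = 33·12 = 396.
FV = PV·(1+i)^n = 61,500 × 58.234035 = 3,581,393.1395

R$3,581,393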